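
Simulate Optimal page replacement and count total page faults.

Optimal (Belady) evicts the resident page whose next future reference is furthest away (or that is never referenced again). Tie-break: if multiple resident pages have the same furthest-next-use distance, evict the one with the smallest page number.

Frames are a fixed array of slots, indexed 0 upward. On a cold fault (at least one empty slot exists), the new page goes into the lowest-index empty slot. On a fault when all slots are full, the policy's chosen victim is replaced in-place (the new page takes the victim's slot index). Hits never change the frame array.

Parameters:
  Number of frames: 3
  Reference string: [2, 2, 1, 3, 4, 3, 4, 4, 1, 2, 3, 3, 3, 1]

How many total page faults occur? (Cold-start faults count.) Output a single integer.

Answer: 5

Derivation:
Step 0: ref 2 → FAULT, frames=[2,-,-]
Step 1: ref 2 → HIT, frames=[2,-,-]
Step 2: ref 1 → FAULT, frames=[2,1,-]
Step 3: ref 3 → FAULT, frames=[2,1,3]
Step 4: ref 4 → FAULT (evict 2), frames=[4,1,3]
Step 5: ref 3 → HIT, frames=[4,1,3]
Step 6: ref 4 → HIT, frames=[4,1,3]
Step 7: ref 4 → HIT, frames=[4,1,3]
Step 8: ref 1 → HIT, frames=[4,1,3]
Step 9: ref 2 → FAULT (evict 4), frames=[2,1,3]
Step 10: ref 3 → HIT, frames=[2,1,3]
Step 11: ref 3 → HIT, frames=[2,1,3]
Step 12: ref 3 → HIT, frames=[2,1,3]
Step 13: ref 1 → HIT, frames=[2,1,3]
Total faults: 5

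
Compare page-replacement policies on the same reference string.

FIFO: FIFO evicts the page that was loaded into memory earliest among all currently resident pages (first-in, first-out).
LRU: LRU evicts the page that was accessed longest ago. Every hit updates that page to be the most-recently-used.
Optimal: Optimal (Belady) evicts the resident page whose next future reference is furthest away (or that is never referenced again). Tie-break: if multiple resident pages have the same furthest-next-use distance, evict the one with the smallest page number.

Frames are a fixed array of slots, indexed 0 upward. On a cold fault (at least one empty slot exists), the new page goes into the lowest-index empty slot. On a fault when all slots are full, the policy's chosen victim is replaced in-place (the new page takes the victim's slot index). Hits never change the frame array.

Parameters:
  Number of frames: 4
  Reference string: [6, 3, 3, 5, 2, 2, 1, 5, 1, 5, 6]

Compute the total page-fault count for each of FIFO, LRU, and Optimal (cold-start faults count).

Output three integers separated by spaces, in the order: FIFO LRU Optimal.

--- FIFO ---
  step 0: ref 6 -> FAULT, frames=[6,-,-,-] (faults so far: 1)
  step 1: ref 3 -> FAULT, frames=[6,3,-,-] (faults so far: 2)
  step 2: ref 3 -> HIT, frames=[6,3,-,-] (faults so far: 2)
  step 3: ref 5 -> FAULT, frames=[6,3,5,-] (faults so far: 3)
  step 4: ref 2 -> FAULT, frames=[6,3,5,2] (faults so far: 4)
  step 5: ref 2 -> HIT, frames=[6,3,5,2] (faults so far: 4)
  step 6: ref 1 -> FAULT, evict 6, frames=[1,3,5,2] (faults so far: 5)
  step 7: ref 5 -> HIT, frames=[1,3,5,2] (faults so far: 5)
  step 8: ref 1 -> HIT, frames=[1,3,5,2] (faults so far: 5)
  step 9: ref 5 -> HIT, frames=[1,3,5,2] (faults so far: 5)
  step 10: ref 6 -> FAULT, evict 3, frames=[1,6,5,2] (faults so far: 6)
  FIFO total faults: 6
--- LRU ---
  step 0: ref 6 -> FAULT, frames=[6,-,-,-] (faults so far: 1)
  step 1: ref 3 -> FAULT, frames=[6,3,-,-] (faults so far: 2)
  step 2: ref 3 -> HIT, frames=[6,3,-,-] (faults so far: 2)
  step 3: ref 5 -> FAULT, frames=[6,3,5,-] (faults so far: 3)
  step 4: ref 2 -> FAULT, frames=[6,3,5,2] (faults so far: 4)
  step 5: ref 2 -> HIT, frames=[6,3,5,2] (faults so far: 4)
  step 6: ref 1 -> FAULT, evict 6, frames=[1,3,5,2] (faults so far: 5)
  step 7: ref 5 -> HIT, frames=[1,3,5,2] (faults so far: 5)
  step 8: ref 1 -> HIT, frames=[1,3,5,2] (faults so far: 5)
  step 9: ref 5 -> HIT, frames=[1,3,5,2] (faults so far: 5)
  step 10: ref 6 -> FAULT, evict 3, frames=[1,6,5,2] (faults so far: 6)
  LRU total faults: 6
--- Optimal ---
  step 0: ref 6 -> FAULT, frames=[6,-,-,-] (faults so far: 1)
  step 1: ref 3 -> FAULT, frames=[6,3,-,-] (faults so far: 2)
  step 2: ref 3 -> HIT, frames=[6,3,-,-] (faults so far: 2)
  step 3: ref 5 -> FAULT, frames=[6,3,5,-] (faults so far: 3)
  step 4: ref 2 -> FAULT, frames=[6,3,5,2] (faults so far: 4)
  step 5: ref 2 -> HIT, frames=[6,3,5,2] (faults so far: 4)
  step 6: ref 1 -> FAULT, evict 2, frames=[6,3,5,1] (faults so far: 5)
  step 7: ref 5 -> HIT, frames=[6,3,5,1] (faults so far: 5)
  step 8: ref 1 -> HIT, frames=[6,3,5,1] (faults so far: 5)
  step 9: ref 5 -> HIT, frames=[6,3,5,1] (faults so far: 5)
  step 10: ref 6 -> HIT, frames=[6,3,5,1] (faults so far: 5)
  Optimal total faults: 5

Answer: 6 6 5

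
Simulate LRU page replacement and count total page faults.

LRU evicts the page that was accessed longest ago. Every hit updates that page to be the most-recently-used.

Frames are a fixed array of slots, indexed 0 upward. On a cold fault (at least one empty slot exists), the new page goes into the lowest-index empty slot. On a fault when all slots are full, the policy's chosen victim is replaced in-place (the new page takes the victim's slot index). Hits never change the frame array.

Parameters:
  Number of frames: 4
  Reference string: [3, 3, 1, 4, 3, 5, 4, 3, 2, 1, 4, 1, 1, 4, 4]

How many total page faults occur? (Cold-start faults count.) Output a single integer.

Answer: 6

Derivation:
Step 0: ref 3 → FAULT, frames=[3,-,-,-]
Step 1: ref 3 → HIT, frames=[3,-,-,-]
Step 2: ref 1 → FAULT, frames=[3,1,-,-]
Step 3: ref 4 → FAULT, frames=[3,1,4,-]
Step 4: ref 3 → HIT, frames=[3,1,4,-]
Step 5: ref 5 → FAULT, frames=[3,1,4,5]
Step 6: ref 4 → HIT, frames=[3,1,4,5]
Step 7: ref 3 → HIT, frames=[3,1,4,5]
Step 8: ref 2 → FAULT (evict 1), frames=[3,2,4,5]
Step 9: ref 1 → FAULT (evict 5), frames=[3,2,4,1]
Step 10: ref 4 → HIT, frames=[3,2,4,1]
Step 11: ref 1 → HIT, frames=[3,2,4,1]
Step 12: ref 1 → HIT, frames=[3,2,4,1]
Step 13: ref 4 → HIT, frames=[3,2,4,1]
Step 14: ref 4 → HIT, frames=[3,2,4,1]
Total faults: 6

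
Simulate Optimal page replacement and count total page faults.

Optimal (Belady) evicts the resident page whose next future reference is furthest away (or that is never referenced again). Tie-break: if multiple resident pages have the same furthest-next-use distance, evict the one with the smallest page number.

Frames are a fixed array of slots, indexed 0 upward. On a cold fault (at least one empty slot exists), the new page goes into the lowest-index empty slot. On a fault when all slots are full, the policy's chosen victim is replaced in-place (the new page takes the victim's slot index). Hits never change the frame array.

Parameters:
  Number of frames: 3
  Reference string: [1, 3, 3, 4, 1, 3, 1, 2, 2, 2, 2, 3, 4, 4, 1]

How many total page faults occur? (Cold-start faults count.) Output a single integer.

Answer: 5

Derivation:
Step 0: ref 1 → FAULT, frames=[1,-,-]
Step 1: ref 3 → FAULT, frames=[1,3,-]
Step 2: ref 3 → HIT, frames=[1,3,-]
Step 3: ref 4 → FAULT, frames=[1,3,4]
Step 4: ref 1 → HIT, frames=[1,3,4]
Step 5: ref 3 → HIT, frames=[1,3,4]
Step 6: ref 1 → HIT, frames=[1,3,4]
Step 7: ref 2 → FAULT (evict 1), frames=[2,3,4]
Step 8: ref 2 → HIT, frames=[2,3,4]
Step 9: ref 2 → HIT, frames=[2,3,4]
Step 10: ref 2 → HIT, frames=[2,3,4]
Step 11: ref 3 → HIT, frames=[2,3,4]
Step 12: ref 4 → HIT, frames=[2,3,4]
Step 13: ref 4 → HIT, frames=[2,3,4]
Step 14: ref 1 → FAULT (evict 2), frames=[1,3,4]
Total faults: 5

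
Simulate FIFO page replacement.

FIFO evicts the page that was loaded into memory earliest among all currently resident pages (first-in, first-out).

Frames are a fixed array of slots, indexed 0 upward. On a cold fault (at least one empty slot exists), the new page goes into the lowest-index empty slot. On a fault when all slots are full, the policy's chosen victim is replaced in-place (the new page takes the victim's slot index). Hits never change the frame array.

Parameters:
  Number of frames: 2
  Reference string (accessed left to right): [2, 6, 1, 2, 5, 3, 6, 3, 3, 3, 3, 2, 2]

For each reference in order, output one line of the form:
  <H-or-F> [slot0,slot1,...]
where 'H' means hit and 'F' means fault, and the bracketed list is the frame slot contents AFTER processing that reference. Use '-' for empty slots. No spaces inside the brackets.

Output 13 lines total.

F [2,-]
F [2,6]
F [1,6]
F [1,2]
F [5,2]
F [5,3]
F [6,3]
H [6,3]
H [6,3]
H [6,3]
H [6,3]
F [6,2]
H [6,2]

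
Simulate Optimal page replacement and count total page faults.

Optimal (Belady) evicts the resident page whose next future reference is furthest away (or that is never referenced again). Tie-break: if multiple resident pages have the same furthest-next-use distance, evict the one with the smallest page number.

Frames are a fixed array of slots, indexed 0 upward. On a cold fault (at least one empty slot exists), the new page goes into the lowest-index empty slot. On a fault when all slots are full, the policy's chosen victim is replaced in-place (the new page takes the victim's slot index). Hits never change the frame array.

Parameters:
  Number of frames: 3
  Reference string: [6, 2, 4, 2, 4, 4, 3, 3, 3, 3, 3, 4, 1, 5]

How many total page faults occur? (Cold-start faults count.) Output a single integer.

Step 0: ref 6 → FAULT, frames=[6,-,-]
Step 1: ref 2 → FAULT, frames=[6,2,-]
Step 2: ref 4 → FAULT, frames=[6,2,4]
Step 3: ref 2 → HIT, frames=[6,2,4]
Step 4: ref 4 → HIT, frames=[6,2,4]
Step 5: ref 4 → HIT, frames=[6,2,4]
Step 6: ref 3 → FAULT (evict 2), frames=[6,3,4]
Step 7: ref 3 → HIT, frames=[6,3,4]
Step 8: ref 3 → HIT, frames=[6,3,4]
Step 9: ref 3 → HIT, frames=[6,3,4]
Step 10: ref 3 → HIT, frames=[6,3,4]
Step 11: ref 4 → HIT, frames=[6,3,4]
Step 12: ref 1 → FAULT (evict 3), frames=[6,1,4]
Step 13: ref 5 → FAULT (evict 1), frames=[6,5,4]
Total faults: 6

Answer: 6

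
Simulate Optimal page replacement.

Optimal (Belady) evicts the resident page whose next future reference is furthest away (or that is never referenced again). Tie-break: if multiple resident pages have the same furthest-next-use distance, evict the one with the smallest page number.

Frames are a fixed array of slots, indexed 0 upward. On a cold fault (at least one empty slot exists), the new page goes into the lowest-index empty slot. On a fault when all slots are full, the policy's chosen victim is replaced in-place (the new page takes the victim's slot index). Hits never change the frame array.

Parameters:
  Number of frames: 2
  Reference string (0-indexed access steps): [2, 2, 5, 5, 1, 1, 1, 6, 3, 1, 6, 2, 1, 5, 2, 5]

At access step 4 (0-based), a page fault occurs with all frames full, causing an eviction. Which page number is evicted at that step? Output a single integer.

Answer: 5

Derivation:
Step 0: ref 2 -> FAULT, frames=[2,-]
Step 1: ref 2 -> HIT, frames=[2,-]
Step 2: ref 5 -> FAULT, frames=[2,5]
Step 3: ref 5 -> HIT, frames=[2,5]
Step 4: ref 1 -> FAULT, evict 5, frames=[2,1]
At step 4: evicted page 5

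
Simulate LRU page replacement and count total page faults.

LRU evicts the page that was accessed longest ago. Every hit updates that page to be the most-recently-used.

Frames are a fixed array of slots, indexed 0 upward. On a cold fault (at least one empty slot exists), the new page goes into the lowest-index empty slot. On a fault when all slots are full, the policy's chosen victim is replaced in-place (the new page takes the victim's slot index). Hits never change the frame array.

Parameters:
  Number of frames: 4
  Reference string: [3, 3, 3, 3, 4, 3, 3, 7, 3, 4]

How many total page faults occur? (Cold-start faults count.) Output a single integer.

Answer: 3

Derivation:
Step 0: ref 3 → FAULT, frames=[3,-,-,-]
Step 1: ref 3 → HIT, frames=[3,-,-,-]
Step 2: ref 3 → HIT, frames=[3,-,-,-]
Step 3: ref 3 → HIT, frames=[3,-,-,-]
Step 4: ref 4 → FAULT, frames=[3,4,-,-]
Step 5: ref 3 → HIT, frames=[3,4,-,-]
Step 6: ref 3 → HIT, frames=[3,4,-,-]
Step 7: ref 7 → FAULT, frames=[3,4,7,-]
Step 8: ref 3 → HIT, frames=[3,4,7,-]
Step 9: ref 4 → HIT, frames=[3,4,7,-]
Total faults: 3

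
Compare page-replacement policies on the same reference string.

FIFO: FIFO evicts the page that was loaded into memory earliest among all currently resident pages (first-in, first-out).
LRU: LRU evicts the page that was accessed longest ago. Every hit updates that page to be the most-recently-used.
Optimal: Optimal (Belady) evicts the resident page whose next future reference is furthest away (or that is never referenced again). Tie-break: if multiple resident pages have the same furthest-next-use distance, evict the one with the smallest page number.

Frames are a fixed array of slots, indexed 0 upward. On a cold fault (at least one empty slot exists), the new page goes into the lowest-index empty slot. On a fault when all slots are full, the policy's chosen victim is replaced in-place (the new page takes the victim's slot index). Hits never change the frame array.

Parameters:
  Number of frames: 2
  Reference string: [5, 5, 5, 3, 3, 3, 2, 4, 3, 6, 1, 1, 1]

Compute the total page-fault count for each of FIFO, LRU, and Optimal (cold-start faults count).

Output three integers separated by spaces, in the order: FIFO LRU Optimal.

--- FIFO ---
  step 0: ref 5 -> FAULT, frames=[5,-] (faults so far: 1)
  step 1: ref 5 -> HIT, frames=[5,-] (faults so far: 1)
  step 2: ref 5 -> HIT, frames=[5,-] (faults so far: 1)
  step 3: ref 3 -> FAULT, frames=[5,3] (faults so far: 2)
  step 4: ref 3 -> HIT, frames=[5,3] (faults so far: 2)
  step 5: ref 3 -> HIT, frames=[5,3] (faults so far: 2)
  step 6: ref 2 -> FAULT, evict 5, frames=[2,3] (faults so far: 3)
  step 7: ref 4 -> FAULT, evict 3, frames=[2,4] (faults so far: 4)
  step 8: ref 3 -> FAULT, evict 2, frames=[3,4] (faults so far: 5)
  step 9: ref 6 -> FAULT, evict 4, frames=[3,6] (faults so far: 6)
  step 10: ref 1 -> FAULT, evict 3, frames=[1,6] (faults so far: 7)
  step 11: ref 1 -> HIT, frames=[1,6] (faults so far: 7)
  step 12: ref 1 -> HIT, frames=[1,6] (faults so far: 7)
  FIFO total faults: 7
--- LRU ---
  step 0: ref 5 -> FAULT, frames=[5,-] (faults so far: 1)
  step 1: ref 5 -> HIT, frames=[5,-] (faults so far: 1)
  step 2: ref 5 -> HIT, frames=[5,-] (faults so far: 1)
  step 3: ref 3 -> FAULT, frames=[5,3] (faults so far: 2)
  step 4: ref 3 -> HIT, frames=[5,3] (faults so far: 2)
  step 5: ref 3 -> HIT, frames=[5,3] (faults so far: 2)
  step 6: ref 2 -> FAULT, evict 5, frames=[2,3] (faults so far: 3)
  step 7: ref 4 -> FAULT, evict 3, frames=[2,4] (faults so far: 4)
  step 8: ref 3 -> FAULT, evict 2, frames=[3,4] (faults so far: 5)
  step 9: ref 6 -> FAULT, evict 4, frames=[3,6] (faults so far: 6)
  step 10: ref 1 -> FAULT, evict 3, frames=[1,6] (faults so far: 7)
  step 11: ref 1 -> HIT, frames=[1,6] (faults so far: 7)
  step 12: ref 1 -> HIT, frames=[1,6] (faults so far: 7)
  LRU total faults: 7
--- Optimal ---
  step 0: ref 5 -> FAULT, frames=[5,-] (faults so far: 1)
  step 1: ref 5 -> HIT, frames=[5,-] (faults so far: 1)
  step 2: ref 5 -> HIT, frames=[5,-] (faults so far: 1)
  step 3: ref 3 -> FAULT, frames=[5,3] (faults so far: 2)
  step 4: ref 3 -> HIT, frames=[5,3] (faults so far: 2)
  step 5: ref 3 -> HIT, frames=[5,3] (faults so far: 2)
  step 6: ref 2 -> FAULT, evict 5, frames=[2,3] (faults so far: 3)
  step 7: ref 4 -> FAULT, evict 2, frames=[4,3] (faults so far: 4)
  step 8: ref 3 -> HIT, frames=[4,3] (faults so far: 4)
  step 9: ref 6 -> FAULT, evict 3, frames=[4,6] (faults so far: 5)
  step 10: ref 1 -> FAULT, evict 4, frames=[1,6] (faults so far: 6)
  step 11: ref 1 -> HIT, frames=[1,6] (faults so far: 6)
  step 12: ref 1 -> HIT, frames=[1,6] (faults so far: 6)
  Optimal total faults: 6

Answer: 7 7 6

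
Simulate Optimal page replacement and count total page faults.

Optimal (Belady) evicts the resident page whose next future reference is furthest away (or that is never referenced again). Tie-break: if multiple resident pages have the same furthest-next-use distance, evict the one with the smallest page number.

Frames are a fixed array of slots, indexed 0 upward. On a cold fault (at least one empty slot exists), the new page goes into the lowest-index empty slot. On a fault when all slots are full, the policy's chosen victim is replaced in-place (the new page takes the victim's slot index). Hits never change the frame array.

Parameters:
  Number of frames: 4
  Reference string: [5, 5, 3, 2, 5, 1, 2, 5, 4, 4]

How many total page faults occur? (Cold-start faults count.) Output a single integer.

Step 0: ref 5 → FAULT, frames=[5,-,-,-]
Step 1: ref 5 → HIT, frames=[5,-,-,-]
Step 2: ref 3 → FAULT, frames=[5,3,-,-]
Step 3: ref 2 → FAULT, frames=[5,3,2,-]
Step 4: ref 5 → HIT, frames=[5,3,2,-]
Step 5: ref 1 → FAULT, frames=[5,3,2,1]
Step 6: ref 2 → HIT, frames=[5,3,2,1]
Step 7: ref 5 → HIT, frames=[5,3,2,1]
Step 8: ref 4 → FAULT (evict 1), frames=[5,3,2,4]
Step 9: ref 4 → HIT, frames=[5,3,2,4]
Total faults: 5

Answer: 5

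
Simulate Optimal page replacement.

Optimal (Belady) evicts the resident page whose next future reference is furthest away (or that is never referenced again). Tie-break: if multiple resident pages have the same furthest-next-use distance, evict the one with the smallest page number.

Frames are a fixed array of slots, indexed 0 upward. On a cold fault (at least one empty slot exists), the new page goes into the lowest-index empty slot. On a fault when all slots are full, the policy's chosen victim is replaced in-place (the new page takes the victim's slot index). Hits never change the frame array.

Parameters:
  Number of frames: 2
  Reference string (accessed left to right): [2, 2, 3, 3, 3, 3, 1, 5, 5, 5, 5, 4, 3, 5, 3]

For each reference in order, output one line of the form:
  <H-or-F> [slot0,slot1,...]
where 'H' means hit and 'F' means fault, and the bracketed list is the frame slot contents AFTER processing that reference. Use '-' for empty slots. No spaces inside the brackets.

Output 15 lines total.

F [2,-]
H [2,-]
F [2,3]
H [2,3]
H [2,3]
H [2,3]
F [1,3]
F [5,3]
H [5,3]
H [5,3]
H [5,3]
F [4,3]
H [4,3]
F [5,3]
H [5,3]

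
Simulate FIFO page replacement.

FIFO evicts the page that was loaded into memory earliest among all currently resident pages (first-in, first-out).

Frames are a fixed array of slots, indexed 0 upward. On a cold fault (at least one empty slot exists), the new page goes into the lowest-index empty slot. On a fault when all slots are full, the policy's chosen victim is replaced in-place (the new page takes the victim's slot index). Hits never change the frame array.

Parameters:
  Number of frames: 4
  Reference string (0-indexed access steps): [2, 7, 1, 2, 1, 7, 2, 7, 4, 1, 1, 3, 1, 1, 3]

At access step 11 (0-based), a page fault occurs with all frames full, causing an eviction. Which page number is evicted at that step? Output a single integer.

Step 0: ref 2 -> FAULT, frames=[2,-,-,-]
Step 1: ref 7 -> FAULT, frames=[2,7,-,-]
Step 2: ref 1 -> FAULT, frames=[2,7,1,-]
Step 3: ref 2 -> HIT, frames=[2,7,1,-]
Step 4: ref 1 -> HIT, frames=[2,7,1,-]
Step 5: ref 7 -> HIT, frames=[2,7,1,-]
Step 6: ref 2 -> HIT, frames=[2,7,1,-]
Step 7: ref 7 -> HIT, frames=[2,7,1,-]
Step 8: ref 4 -> FAULT, frames=[2,7,1,4]
Step 9: ref 1 -> HIT, frames=[2,7,1,4]
Step 10: ref 1 -> HIT, frames=[2,7,1,4]
Step 11: ref 3 -> FAULT, evict 2, frames=[3,7,1,4]
At step 11: evicted page 2

Answer: 2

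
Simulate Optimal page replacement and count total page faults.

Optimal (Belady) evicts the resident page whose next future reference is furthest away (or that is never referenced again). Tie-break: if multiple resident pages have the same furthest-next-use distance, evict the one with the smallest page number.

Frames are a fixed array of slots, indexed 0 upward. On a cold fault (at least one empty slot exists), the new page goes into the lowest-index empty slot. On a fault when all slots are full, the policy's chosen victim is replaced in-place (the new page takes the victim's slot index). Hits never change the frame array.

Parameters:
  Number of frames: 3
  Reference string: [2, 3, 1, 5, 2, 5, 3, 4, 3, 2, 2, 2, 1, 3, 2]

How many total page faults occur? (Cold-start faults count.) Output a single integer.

Step 0: ref 2 → FAULT, frames=[2,-,-]
Step 1: ref 3 → FAULT, frames=[2,3,-]
Step 2: ref 1 → FAULT, frames=[2,3,1]
Step 3: ref 5 → FAULT (evict 1), frames=[2,3,5]
Step 4: ref 2 → HIT, frames=[2,3,5]
Step 5: ref 5 → HIT, frames=[2,3,5]
Step 6: ref 3 → HIT, frames=[2,3,5]
Step 7: ref 4 → FAULT (evict 5), frames=[2,3,4]
Step 8: ref 3 → HIT, frames=[2,3,4]
Step 9: ref 2 → HIT, frames=[2,3,4]
Step 10: ref 2 → HIT, frames=[2,3,4]
Step 11: ref 2 → HIT, frames=[2,3,4]
Step 12: ref 1 → FAULT (evict 4), frames=[2,3,1]
Step 13: ref 3 → HIT, frames=[2,3,1]
Step 14: ref 2 → HIT, frames=[2,3,1]
Total faults: 6

Answer: 6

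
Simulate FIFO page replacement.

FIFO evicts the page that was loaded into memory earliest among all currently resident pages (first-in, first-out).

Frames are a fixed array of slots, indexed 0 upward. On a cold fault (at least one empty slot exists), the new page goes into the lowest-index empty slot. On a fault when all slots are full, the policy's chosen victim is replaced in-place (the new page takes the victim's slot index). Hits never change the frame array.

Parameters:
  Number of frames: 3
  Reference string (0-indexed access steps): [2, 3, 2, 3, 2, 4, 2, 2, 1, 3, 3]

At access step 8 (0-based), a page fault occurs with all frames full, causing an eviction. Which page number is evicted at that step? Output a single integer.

Answer: 2

Derivation:
Step 0: ref 2 -> FAULT, frames=[2,-,-]
Step 1: ref 3 -> FAULT, frames=[2,3,-]
Step 2: ref 2 -> HIT, frames=[2,3,-]
Step 3: ref 3 -> HIT, frames=[2,3,-]
Step 4: ref 2 -> HIT, frames=[2,3,-]
Step 5: ref 4 -> FAULT, frames=[2,3,4]
Step 6: ref 2 -> HIT, frames=[2,3,4]
Step 7: ref 2 -> HIT, frames=[2,3,4]
Step 8: ref 1 -> FAULT, evict 2, frames=[1,3,4]
At step 8: evicted page 2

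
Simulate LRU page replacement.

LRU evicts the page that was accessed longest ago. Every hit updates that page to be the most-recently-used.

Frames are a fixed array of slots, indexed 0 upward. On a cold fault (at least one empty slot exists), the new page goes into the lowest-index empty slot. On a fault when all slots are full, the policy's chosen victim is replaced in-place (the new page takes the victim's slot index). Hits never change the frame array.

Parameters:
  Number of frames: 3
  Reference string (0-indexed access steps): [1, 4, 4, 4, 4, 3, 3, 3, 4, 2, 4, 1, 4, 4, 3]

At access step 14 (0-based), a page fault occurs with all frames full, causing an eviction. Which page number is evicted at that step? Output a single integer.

Answer: 2

Derivation:
Step 0: ref 1 -> FAULT, frames=[1,-,-]
Step 1: ref 4 -> FAULT, frames=[1,4,-]
Step 2: ref 4 -> HIT, frames=[1,4,-]
Step 3: ref 4 -> HIT, frames=[1,4,-]
Step 4: ref 4 -> HIT, frames=[1,4,-]
Step 5: ref 3 -> FAULT, frames=[1,4,3]
Step 6: ref 3 -> HIT, frames=[1,4,3]
Step 7: ref 3 -> HIT, frames=[1,4,3]
Step 8: ref 4 -> HIT, frames=[1,4,3]
Step 9: ref 2 -> FAULT, evict 1, frames=[2,4,3]
Step 10: ref 4 -> HIT, frames=[2,4,3]
Step 11: ref 1 -> FAULT, evict 3, frames=[2,4,1]
Step 12: ref 4 -> HIT, frames=[2,4,1]
Step 13: ref 4 -> HIT, frames=[2,4,1]
Step 14: ref 3 -> FAULT, evict 2, frames=[3,4,1]
At step 14: evicted page 2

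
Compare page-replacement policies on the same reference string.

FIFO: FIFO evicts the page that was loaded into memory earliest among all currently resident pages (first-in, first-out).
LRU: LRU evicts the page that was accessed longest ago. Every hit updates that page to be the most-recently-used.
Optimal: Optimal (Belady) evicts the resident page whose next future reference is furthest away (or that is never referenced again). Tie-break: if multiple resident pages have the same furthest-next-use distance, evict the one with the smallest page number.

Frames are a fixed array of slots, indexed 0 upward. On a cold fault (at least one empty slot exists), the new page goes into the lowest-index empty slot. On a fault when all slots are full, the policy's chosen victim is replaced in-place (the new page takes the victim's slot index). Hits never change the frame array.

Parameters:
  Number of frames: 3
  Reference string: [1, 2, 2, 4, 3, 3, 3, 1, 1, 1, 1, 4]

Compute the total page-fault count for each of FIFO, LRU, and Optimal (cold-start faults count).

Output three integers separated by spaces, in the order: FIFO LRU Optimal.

--- FIFO ---
  step 0: ref 1 -> FAULT, frames=[1,-,-] (faults so far: 1)
  step 1: ref 2 -> FAULT, frames=[1,2,-] (faults so far: 2)
  step 2: ref 2 -> HIT, frames=[1,2,-] (faults so far: 2)
  step 3: ref 4 -> FAULT, frames=[1,2,4] (faults so far: 3)
  step 4: ref 3 -> FAULT, evict 1, frames=[3,2,4] (faults so far: 4)
  step 5: ref 3 -> HIT, frames=[3,2,4] (faults so far: 4)
  step 6: ref 3 -> HIT, frames=[3,2,4] (faults so far: 4)
  step 7: ref 1 -> FAULT, evict 2, frames=[3,1,4] (faults so far: 5)
  step 8: ref 1 -> HIT, frames=[3,1,4] (faults so far: 5)
  step 9: ref 1 -> HIT, frames=[3,1,4] (faults so far: 5)
  step 10: ref 1 -> HIT, frames=[3,1,4] (faults so far: 5)
  step 11: ref 4 -> HIT, frames=[3,1,4] (faults so far: 5)
  FIFO total faults: 5
--- LRU ---
  step 0: ref 1 -> FAULT, frames=[1,-,-] (faults so far: 1)
  step 1: ref 2 -> FAULT, frames=[1,2,-] (faults so far: 2)
  step 2: ref 2 -> HIT, frames=[1,2,-] (faults so far: 2)
  step 3: ref 4 -> FAULT, frames=[1,2,4] (faults so far: 3)
  step 4: ref 3 -> FAULT, evict 1, frames=[3,2,4] (faults so far: 4)
  step 5: ref 3 -> HIT, frames=[3,2,4] (faults so far: 4)
  step 6: ref 3 -> HIT, frames=[3,2,4] (faults so far: 4)
  step 7: ref 1 -> FAULT, evict 2, frames=[3,1,4] (faults so far: 5)
  step 8: ref 1 -> HIT, frames=[3,1,4] (faults so far: 5)
  step 9: ref 1 -> HIT, frames=[3,1,4] (faults so far: 5)
  step 10: ref 1 -> HIT, frames=[3,1,4] (faults so far: 5)
  step 11: ref 4 -> HIT, frames=[3,1,4] (faults so far: 5)
  LRU total faults: 5
--- Optimal ---
  step 0: ref 1 -> FAULT, frames=[1,-,-] (faults so far: 1)
  step 1: ref 2 -> FAULT, frames=[1,2,-] (faults so far: 2)
  step 2: ref 2 -> HIT, frames=[1,2,-] (faults so far: 2)
  step 3: ref 4 -> FAULT, frames=[1,2,4] (faults so far: 3)
  step 4: ref 3 -> FAULT, evict 2, frames=[1,3,4] (faults so far: 4)
  step 5: ref 3 -> HIT, frames=[1,3,4] (faults so far: 4)
  step 6: ref 3 -> HIT, frames=[1,3,4] (faults so far: 4)
  step 7: ref 1 -> HIT, frames=[1,3,4] (faults so far: 4)
  step 8: ref 1 -> HIT, frames=[1,3,4] (faults so far: 4)
  step 9: ref 1 -> HIT, frames=[1,3,4] (faults so far: 4)
  step 10: ref 1 -> HIT, frames=[1,3,4] (faults so far: 4)
  step 11: ref 4 -> HIT, frames=[1,3,4] (faults so far: 4)
  Optimal total faults: 4

Answer: 5 5 4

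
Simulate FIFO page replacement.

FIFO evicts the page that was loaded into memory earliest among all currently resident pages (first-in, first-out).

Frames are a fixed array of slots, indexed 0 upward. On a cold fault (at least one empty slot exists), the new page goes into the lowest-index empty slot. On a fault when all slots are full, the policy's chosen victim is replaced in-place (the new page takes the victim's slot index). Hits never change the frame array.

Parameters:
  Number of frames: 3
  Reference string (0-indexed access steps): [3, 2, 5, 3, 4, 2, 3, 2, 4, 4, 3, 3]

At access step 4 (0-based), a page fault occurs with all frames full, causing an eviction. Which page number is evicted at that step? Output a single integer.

Answer: 3

Derivation:
Step 0: ref 3 -> FAULT, frames=[3,-,-]
Step 1: ref 2 -> FAULT, frames=[3,2,-]
Step 2: ref 5 -> FAULT, frames=[3,2,5]
Step 3: ref 3 -> HIT, frames=[3,2,5]
Step 4: ref 4 -> FAULT, evict 3, frames=[4,2,5]
At step 4: evicted page 3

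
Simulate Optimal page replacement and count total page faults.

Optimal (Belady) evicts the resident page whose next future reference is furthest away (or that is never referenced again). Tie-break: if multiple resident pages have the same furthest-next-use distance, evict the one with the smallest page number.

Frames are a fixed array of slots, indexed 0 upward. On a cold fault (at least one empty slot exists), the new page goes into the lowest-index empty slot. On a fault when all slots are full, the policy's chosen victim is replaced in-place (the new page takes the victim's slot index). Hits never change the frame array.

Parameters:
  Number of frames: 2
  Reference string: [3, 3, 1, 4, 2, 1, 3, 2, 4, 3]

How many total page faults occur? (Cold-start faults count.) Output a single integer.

Answer: 6

Derivation:
Step 0: ref 3 → FAULT, frames=[3,-]
Step 1: ref 3 → HIT, frames=[3,-]
Step 2: ref 1 → FAULT, frames=[3,1]
Step 3: ref 4 → FAULT (evict 3), frames=[4,1]
Step 4: ref 2 → FAULT (evict 4), frames=[2,1]
Step 5: ref 1 → HIT, frames=[2,1]
Step 6: ref 3 → FAULT (evict 1), frames=[2,3]
Step 7: ref 2 → HIT, frames=[2,3]
Step 8: ref 4 → FAULT (evict 2), frames=[4,3]
Step 9: ref 3 → HIT, frames=[4,3]
Total faults: 6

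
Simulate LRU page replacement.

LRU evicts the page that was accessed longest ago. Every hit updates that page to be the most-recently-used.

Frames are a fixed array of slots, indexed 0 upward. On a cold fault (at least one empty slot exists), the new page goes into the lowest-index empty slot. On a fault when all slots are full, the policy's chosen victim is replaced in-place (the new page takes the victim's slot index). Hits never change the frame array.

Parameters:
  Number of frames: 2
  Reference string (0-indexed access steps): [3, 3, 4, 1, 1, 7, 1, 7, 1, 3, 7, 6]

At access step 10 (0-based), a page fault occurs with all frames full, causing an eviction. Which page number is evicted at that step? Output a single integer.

Step 0: ref 3 -> FAULT, frames=[3,-]
Step 1: ref 3 -> HIT, frames=[3,-]
Step 2: ref 4 -> FAULT, frames=[3,4]
Step 3: ref 1 -> FAULT, evict 3, frames=[1,4]
Step 4: ref 1 -> HIT, frames=[1,4]
Step 5: ref 7 -> FAULT, evict 4, frames=[1,7]
Step 6: ref 1 -> HIT, frames=[1,7]
Step 7: ref 7 -> HIT, frames=[1,7]
Step 8: ref 1 -> HIT, frames=[1,7]
Step 9: ref 3 -> FAULT, evict 7, frames=[1,3]
Step 10: ref 7 -> FAULT, evict 1, frames=[7,3]
At step 10: evicted page 1

Answer: 1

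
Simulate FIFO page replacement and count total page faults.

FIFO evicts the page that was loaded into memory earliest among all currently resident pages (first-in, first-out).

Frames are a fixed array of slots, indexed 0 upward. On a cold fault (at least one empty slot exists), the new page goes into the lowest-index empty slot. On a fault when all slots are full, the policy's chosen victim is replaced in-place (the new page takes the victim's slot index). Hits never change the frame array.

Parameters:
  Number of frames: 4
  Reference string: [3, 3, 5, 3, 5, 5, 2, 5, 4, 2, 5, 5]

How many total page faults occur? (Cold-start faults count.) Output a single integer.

Step 0: ref 3 → FAULT, frames=[3,-,-,-]
Step 1: ref 3 → HIT, frames=[3,-,-,-]
Step 2: ref 5 → FAULT, frames=[3,5,-,-]
Step 3: ref 3 → HIT, frames=[3,5,-,-]
Step 4: ref 5 → HIT, frames=[3,5,-,-]
Step 5: ref 5 → HIT, frames=[3,5,-,-]
Step 6: ref 2 → FAULT, frames=[3,5,2,-]
Step 7: ref 5 → HIT, frames=[3,5,2,-]
Step 8: ref 4 → FAULT, frames=[3,5,2,4]
Step 9: ref 2 → HIT, frames=[3,5,2,4]
Step 10: ref 5 → HIT, frames=[3,5,2,4]
Step 11: ref 5 → HIT, frames=[3,5,2,4]
Total faults: 4

Answer: 4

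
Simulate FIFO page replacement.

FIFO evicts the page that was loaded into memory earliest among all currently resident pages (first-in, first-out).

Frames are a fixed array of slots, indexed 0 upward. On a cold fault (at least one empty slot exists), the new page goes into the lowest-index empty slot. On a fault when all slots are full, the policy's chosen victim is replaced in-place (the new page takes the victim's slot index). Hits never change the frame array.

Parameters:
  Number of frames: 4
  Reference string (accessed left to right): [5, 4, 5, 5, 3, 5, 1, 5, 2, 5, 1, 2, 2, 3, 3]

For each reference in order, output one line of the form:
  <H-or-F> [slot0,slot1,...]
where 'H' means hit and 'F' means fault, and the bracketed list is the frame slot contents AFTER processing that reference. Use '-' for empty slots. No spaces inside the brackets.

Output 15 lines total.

F [5,-,-,-]
F [5,4,-,-]
H [5,4,-,-]
H [5,4,-,-]
F [5,4,3,-]
H [5,4,3,-]
F [5,4,3,1]
H [5,4,3,1]
F [2,4,3,1]
F [2,5,3,1]
H [2,5,3,1]
H [2,5,3,1]
H [2,5,3,1]
H [2,5,3,1]
H [2,5,3,1]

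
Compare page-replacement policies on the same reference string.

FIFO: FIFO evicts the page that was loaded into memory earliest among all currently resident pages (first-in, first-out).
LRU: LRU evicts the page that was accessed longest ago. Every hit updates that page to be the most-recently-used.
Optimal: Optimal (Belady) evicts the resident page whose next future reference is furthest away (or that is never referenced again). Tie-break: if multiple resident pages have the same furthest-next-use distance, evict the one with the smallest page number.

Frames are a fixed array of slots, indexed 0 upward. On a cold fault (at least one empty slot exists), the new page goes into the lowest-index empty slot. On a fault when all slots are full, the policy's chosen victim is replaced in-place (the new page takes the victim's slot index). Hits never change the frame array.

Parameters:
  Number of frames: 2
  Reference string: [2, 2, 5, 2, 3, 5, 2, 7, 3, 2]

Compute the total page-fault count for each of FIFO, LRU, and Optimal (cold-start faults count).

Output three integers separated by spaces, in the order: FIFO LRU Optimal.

Answer: 7 8 6

Derivation:
--- FIFO ---
  step 0: ref 2 -> FAULT, frames=[2,-] (faults so far: 1)
  step 1: ref 2 -> HIT, frames=[2,-] (faults so far: 1)
  step 2: ref 5 -> FAULT, frames=[2,5] (faults so far: 2)
  step 3: ref 2 -> HIT, frames=[2,5] (faults so far: 2)
  step 4: ref 3 -> FAULT, evict 2, frames=[3,5] (faults so far: 3)
  step 5: ref 5 -> HIT, frames=[3,5] (faults so far: 3)
  step 6: ref 2 -> FAULT, evict 5, frames=[3,2] (faults so far: 4)
  step 7: ref 7 -> FAULT, evict 3, frames=[7,2] (faults so far: 5)
  step 8: ref 3 -> FAULT, evict 2, frames=[7,3] (faults so far: 6)
  step 9: ref 2 -> FAULT, evict 7, frames=[2,3] (faults so far: 7)
  FIFO total faults: 7
--- LRU ---
  step 0: ref 2 -> FAULT, frames=[2,-] (faults so far: 1)
  step 1: ref 2 -> HIT, frames=[2,-] (faults so far: 1)
  step 2: ref 5 -> FAULT, frames=[2,5] (faults so far: 2)
  step 3: ref 2 -> HIT, frames=[2,5] (faults so far: 2)
  step 4: ref 3 -> FAULT, evict 5, frames=[2,3] (faults so far: 3)
  step 5: ref 5 -> FAULT, evict 2, frames=[5,3] (faults so far: 4)
  step 6: ref 2 -> FAULT, evict 3, frames=[5,2] (faults so far: 5)
  step 7: ref 7 -> FAULT, evict 5, frames=[7,2] (faults so far: 6)
  step 8: ref 3 -> FAULT, evict 2, frames=[7,3] (faults so far: 7)
  step 9: ref 2 -> FAULT, evict 7, frames=[2,3] (faults so far: 8)
  LRU total faults: 8
--- Optimal ---
  step 0: ref 2 -> FAULT, frames=[2,-] (faults so far: 1)
  step 1: ref 2 -> HIT, frames=[2,-] (faults so far: 1)
  step 2: ref 5 -> FAULT, frames=[2,5] (faults so far: 2)
  step 3: ref 2 -> HIT, frames=[2,5] (faults so far: 2)
  step 4: ref 3 -> FAULT, evict 2, frames=[3,5] (faults so far: 3)
  step 5: ref 5 -> HIT, frames=[3,5] (faults so far: 3)
  step 6: ref 2 -> FAULT, evict 5, frames=[3,2] (faults so far: 4)
  step 7: ref 7 -> FAULT, evict 2, frames=[3,7] (faults so far: 5)
  step 8: ref 3 -> HIT, frames=[3,7] (faults so far: 5)
  step 9: ref 2 -> FAULT, evict 3, frames=[2,7] (faults so far: 6)
  Optimal total faults: 6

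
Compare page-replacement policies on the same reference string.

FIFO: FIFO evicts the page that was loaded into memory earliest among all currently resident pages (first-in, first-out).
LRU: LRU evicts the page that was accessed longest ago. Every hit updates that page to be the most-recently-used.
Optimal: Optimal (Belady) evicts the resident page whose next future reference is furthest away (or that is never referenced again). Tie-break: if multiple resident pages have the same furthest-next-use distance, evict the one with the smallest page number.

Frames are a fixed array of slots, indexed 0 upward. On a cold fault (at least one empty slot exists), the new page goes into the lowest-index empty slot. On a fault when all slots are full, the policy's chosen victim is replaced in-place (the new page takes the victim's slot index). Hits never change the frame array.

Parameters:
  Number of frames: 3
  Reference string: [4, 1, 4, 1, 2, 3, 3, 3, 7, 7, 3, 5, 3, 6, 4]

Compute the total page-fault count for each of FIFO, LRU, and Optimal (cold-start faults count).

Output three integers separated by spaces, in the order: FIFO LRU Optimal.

Answer: 8 8 7

Derivation:
--- FIFO ---
  step 0: ref 4 -> FAULT, frames=[4,-,-] (faults so far: 1)
  step 1: ref 1 -> FAULT, frames=[4,1,-] (faults so far: 2)
  step 2: ref 4 -> HIT, frames=[4,1,-] (faults so far: 2)
  step 3: ref 1 -> HIT, frames=[4,1,-] (faults so far: 2)
  step 4: ref 2 -> FAULT, frames=[4,1,2] (faults so far: 3)
  step 5: ref 3 -> FAULT, evict 4, frames=[3,1,2] (faults so far: 4)
  step 6: ref 3 -> HIT, frames=[3,1,2] (faults so far: 4)
  step 7: ref 3 -> HIT, frames=[3,1,2] (faults so far: 4)
  step 8: ref 7 -> FAULT, evict 1, frames=[3,7,2] (faults so far: 5)
  step 9: ref 7 -> HIT, frames=[3,7,2] (faults so far: 5)
  step 10: ref 3 -> HIT, frames=[3,7,2] (faults so far: 5)
  step 11: ref 5 -> FAULT, evict 2, frames=[3,7,5] (faults so far: 6)
  step 12: ref 3 -> HIT, frames=[3,7,5] (faults so far: 6)
  step 13: ref 6 -> FAULT, evict 3, frames=[6,7,5] (faults so far: 7)
  step 14: ref 4 -> FAULT, evict 7, frames=[6,4,5] (faults so far: 8)
  FIFO total faults: 8
--- LRU ---
  step 0: ref 4 -> FAULT, frames=[4,-,-] (faults so far: 1)
  step 1: ref 1 -> FAULT, frames=[4,1,-] (faults so far: 2)
  step 2: ref 4 -> HIT, frames=[4,1,-] (faults so far: 2)
  step 3: ref 1 -> HIT, frames=[4,1,-] (faults so far: 2)
  step 4: ref 2 -> FAULT, frames=[4,1,2] (faults so far: 3)
  step 5: ref 3 -> FAULT, evict 4, frames=[3,1,2] (faults so far: 4)
  step 6: ref 3 -> HIT, frames=[3,1,2] (faults so far: 4)
  step 7: ref 3 -> HIT, frames=[3,1,2] (faults so far: 4)
  step 8: ref 7 -> FAULT, evict 1, frames=[3,7,2] (faults so far: 5)
  step 9: ref 7 -> HIT, frames=[3,7,2] (faults so far: 5)
  step 10: ref 3 -> HIT, frames=[3,7,2] (faults so far: 5)
  step 11: ref 5 -> FAULT, evict 2, frames=[3,7,5] (faults so far: 6)
  step 12: ref 3 -> HIT, frames=[3,7,5] (faults so far: 6)
  step 13: ref 6 -> FAULT, evict 7, frames=[3,6,5] (faults so far: 7)
  step 14: ref 4 -> FAULT, evict 5, frames=[3,6,4] (faults so far: 8)
  LRU total faults: 8
--- Optimal ---
  step 0: ref 4 -> FAULT, frames=[4,-,-] (faults so far: 1)
  step 1: ref 1 -> FAULT, frames=[4,1,-] (faults so far: 2)
  step 2: ref 4 -> HIT, frames=[4,1,-] (faults so far: 2)
  step 3: ref 1 -> HIT, frames=[4,1,-] (faults so far: 2)
  step 4: ref 2 -> FAULT, frames=[4,1,2] (faults so far: 3)
  step 5: ref 3 -> FAULT, evict 1, frames=[4,3,2] (faults so far: 4)
  step 6: ref 3 -> HIT, frames=[4,3,2] (faults so far: 4)
  step 7: ref 3 -> HIT, frames=[4,3,2] (faults so far: 4)
  step 8: ref 7 -> FAULT, evict 2, frames=[4,3,7] (faults so far: 5)
  step 9: ref 7 -> HIT, frames=[4,3,7] (faults so far: 5)
  step 10: ref 3 -> HIT, frames=[4,3,7] (faults so far: 5)
  step 11: ref 5 -> FAULT, evict 7, frames=[4,3,5] (faults so far: 6)
  step 12: ref 3 -> HIT, frames=[4,3,5] (faults so far: 6)
  step 13: ref 6 -> FAULT, evict 3, frames=[4,6,5] (faults so far: 7)
  step 14: ref 4 -> HIT, frames=[4,6,5] (faults so far: 7)
  Optimal total faults: 7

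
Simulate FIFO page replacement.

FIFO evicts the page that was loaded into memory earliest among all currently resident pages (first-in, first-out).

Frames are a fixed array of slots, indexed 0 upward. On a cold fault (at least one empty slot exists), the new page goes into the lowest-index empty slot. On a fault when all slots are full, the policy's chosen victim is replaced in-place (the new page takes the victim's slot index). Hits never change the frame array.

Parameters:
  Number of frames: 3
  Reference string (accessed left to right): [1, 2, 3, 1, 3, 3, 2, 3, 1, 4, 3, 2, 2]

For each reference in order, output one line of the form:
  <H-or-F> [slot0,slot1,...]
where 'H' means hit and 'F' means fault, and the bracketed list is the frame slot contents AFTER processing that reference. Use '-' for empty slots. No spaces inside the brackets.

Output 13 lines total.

F [1,-,-]
F [1,2,-]
F [1,2,3]
H [1,2,3]
H [1,2,3]
H [1,2,3]
H [1,2,3]
H [1,2,3]
H [1,2,3]
F [4,2,3]
H [4,2,3]
H [4,2,3]
H [4,2,3]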